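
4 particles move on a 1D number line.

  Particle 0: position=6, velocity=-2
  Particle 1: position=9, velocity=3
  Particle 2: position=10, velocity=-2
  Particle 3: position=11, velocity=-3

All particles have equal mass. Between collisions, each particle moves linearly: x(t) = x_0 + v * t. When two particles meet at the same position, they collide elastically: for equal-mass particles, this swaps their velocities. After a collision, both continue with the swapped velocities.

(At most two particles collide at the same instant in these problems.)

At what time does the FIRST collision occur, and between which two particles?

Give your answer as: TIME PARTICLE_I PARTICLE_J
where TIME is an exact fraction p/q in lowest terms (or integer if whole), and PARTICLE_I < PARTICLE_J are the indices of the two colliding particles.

Pair (0,1): pos 6,9 vel -2,3 -> not approaching (rel speed -5 <= 0)
Pair (1,2): pos 9,10 vel 3,-2 -> gap=1, closing at 5/unit, collide at t=1/5
Pair (2,3): pos 10,11 vel -2,-3 -> gap=1, closing at 1/unit, collide at t=1
Earliest collision: t=1/5 between 1 and 2

Answer: 1/5 1 2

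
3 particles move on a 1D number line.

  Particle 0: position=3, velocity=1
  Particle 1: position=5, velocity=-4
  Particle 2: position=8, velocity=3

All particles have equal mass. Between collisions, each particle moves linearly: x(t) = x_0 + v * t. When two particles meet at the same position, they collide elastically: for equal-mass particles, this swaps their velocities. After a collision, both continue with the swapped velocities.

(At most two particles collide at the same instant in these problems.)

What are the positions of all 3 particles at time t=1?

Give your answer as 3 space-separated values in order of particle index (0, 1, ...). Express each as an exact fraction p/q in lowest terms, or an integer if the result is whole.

Answer: 1 4 11

Derivation:
Collision at t=2/5: particles 0 and 1 swap velocities; positions: p0=17/5 p1=17/5 p2=46/5; velocities now: v0=-4 v1=1 v2=3
Advance to t=1 (no further collisions before then); velocities: v0=-4 v1=1 v2=3; positions = 1 4 11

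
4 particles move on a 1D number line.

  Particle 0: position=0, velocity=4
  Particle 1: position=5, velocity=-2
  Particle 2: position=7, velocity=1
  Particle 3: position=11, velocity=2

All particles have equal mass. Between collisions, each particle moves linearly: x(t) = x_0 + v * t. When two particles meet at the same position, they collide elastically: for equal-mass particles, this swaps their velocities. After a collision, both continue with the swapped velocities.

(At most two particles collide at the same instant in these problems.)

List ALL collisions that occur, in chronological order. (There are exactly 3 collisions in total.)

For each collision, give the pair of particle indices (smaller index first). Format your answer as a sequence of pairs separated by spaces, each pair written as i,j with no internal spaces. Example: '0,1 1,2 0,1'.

Answer: 0,1 1,2 2,3

Derivation:
Collision at t=5/6: particles 0 and 1 swap velocities; positions: p0=10/3 p1=10/3 p2=47/6 p3=38/3; velocities now: v0=-2 v1=4 v2=1 v3=2
Collision at t=7/3: particles 1 and 2 swap velocities; positions: p0=1/3 p1=28/3 p2=28/3 p3=47/3; velocities now: v0=-2 v1=1 v2=4 v3=2
Collision at t=11/2: particles 2 and 3 swap velocities; positions: p0=-6 p1=25/2 p2=22 p3=22; velocities now: v0=-2 v1=1 v2=2 v3=4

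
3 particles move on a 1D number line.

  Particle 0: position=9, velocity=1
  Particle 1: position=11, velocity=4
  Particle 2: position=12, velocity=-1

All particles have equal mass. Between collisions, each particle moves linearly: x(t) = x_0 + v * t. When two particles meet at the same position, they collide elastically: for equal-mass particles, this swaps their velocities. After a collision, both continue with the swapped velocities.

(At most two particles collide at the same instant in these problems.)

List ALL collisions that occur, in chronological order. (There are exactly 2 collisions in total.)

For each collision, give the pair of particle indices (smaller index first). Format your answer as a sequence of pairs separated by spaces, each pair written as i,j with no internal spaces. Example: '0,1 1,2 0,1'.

Collision at t=1/5: particles 1 and 2 swap velocities; positions: p0=46/5 p1=59/5 p2=59/5; velocities now: v0=1 v1=-1 v2=4
Collision at t=3/2: particles 0 and 1 swap velocities; positions: p0=21/2 p1=21/2 p2=17; velocities now: v0=-1 v1=1 v2=4

Answer: 1,2 0,1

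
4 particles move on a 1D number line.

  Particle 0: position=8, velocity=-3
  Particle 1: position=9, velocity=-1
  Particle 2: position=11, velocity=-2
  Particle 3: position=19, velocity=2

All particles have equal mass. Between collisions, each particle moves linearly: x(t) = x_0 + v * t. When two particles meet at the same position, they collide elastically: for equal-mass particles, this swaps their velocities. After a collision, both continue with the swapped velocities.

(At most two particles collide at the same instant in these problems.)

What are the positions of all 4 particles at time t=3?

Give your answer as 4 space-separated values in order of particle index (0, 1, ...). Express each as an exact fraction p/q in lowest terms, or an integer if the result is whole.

Answer: -1 5 6 25

Derivation:
Collision at t=2: particles 1 and 2 swap velocities; positions: p0=2 p1=7 p2=7 p3=23; velocities now: v0=-3 v1=-2 v2=-1 v3=2
Advance to t=3 (no further collisions before then); velocities: v0=-3 v1=-2 v2=-1 v3=2; positions = -1 5 6 25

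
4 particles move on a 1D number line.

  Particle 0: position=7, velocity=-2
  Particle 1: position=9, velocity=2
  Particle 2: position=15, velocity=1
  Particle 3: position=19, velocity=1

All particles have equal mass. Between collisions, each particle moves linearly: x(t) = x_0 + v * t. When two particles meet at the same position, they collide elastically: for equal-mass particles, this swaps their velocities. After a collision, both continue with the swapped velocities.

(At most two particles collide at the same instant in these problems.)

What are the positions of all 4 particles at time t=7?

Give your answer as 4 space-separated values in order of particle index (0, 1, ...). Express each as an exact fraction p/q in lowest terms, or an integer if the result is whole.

Answer: -7 22 23 26

Derivation:
Collision at t=6: particles 1 and 2 swap velocities; positions: p0=-5 p1=21 p2=21 p3=25; velocities now: v0=-2 v1=1 v2=2 v3=1
Advance to t=7 (no further collisions before then); velocities: v0=-2 v1=1 v2=2 v3=1; positions = -7 22 23 26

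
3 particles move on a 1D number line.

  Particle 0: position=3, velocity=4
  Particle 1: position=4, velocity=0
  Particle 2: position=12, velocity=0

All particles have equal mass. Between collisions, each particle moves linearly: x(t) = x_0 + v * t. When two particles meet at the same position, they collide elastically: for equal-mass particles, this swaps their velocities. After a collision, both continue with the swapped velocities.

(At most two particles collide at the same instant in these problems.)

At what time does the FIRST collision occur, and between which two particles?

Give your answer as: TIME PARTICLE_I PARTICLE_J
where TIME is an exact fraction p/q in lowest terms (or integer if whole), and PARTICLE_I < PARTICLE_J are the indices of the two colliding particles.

Pair (0,1): pos 3,4 vel 4,0 -> gap=1, closing at 4/unit, collide at t=1/4
Pair (1,2): pos 4,12 vel 0,0 -> not approaching (rel speed 0 <= 0)
Earliest collision: t=1/4 between 0 and 1

Answer: 1/4 0 1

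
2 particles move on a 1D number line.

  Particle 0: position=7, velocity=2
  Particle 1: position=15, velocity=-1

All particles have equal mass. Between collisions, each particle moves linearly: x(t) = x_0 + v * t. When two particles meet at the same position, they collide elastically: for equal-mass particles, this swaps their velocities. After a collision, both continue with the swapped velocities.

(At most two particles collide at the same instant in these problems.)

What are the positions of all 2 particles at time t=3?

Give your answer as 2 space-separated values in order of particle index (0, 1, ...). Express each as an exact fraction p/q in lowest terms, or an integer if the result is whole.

Answer: 12 13

Derivation:
Collision at t=8/3: particles 0 and 1 swap velocities; positions: p0=37/3 p1=37/3; velocities now: v0=-1 v1=2
Advance to t=3 (no further collisions before then); velocities: v0=-1 v1=2; positions = 12 13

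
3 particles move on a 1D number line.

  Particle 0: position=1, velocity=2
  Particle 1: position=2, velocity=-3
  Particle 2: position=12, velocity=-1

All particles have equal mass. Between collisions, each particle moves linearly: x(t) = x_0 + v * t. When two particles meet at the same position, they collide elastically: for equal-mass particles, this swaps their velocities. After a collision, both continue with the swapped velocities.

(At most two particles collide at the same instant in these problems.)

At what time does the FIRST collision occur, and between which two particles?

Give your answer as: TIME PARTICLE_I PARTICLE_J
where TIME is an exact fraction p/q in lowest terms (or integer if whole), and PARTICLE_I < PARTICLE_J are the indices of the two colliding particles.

Pair (0,1): pos 1,2 vel 2,-3 -> gap=1, closing at 5/unit, collide at t=1/5
Pair (1,2): pos 2,12 vel -3,-1 -> not approaching (rel speed -2 <= 0)
Earliest collision: t=1/5 between 0 and 1

Answer: 1/5 0 1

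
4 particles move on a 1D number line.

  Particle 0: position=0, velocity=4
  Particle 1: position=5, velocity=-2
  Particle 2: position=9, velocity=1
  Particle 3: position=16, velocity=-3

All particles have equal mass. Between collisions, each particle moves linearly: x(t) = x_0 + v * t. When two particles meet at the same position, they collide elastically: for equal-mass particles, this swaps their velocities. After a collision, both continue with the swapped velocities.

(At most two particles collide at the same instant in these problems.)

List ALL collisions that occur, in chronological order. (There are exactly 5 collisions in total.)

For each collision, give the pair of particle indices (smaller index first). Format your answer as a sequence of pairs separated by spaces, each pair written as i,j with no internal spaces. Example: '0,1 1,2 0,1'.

Answer: 0,1 2,3 1,2 2,3 0,1

Derivation:
Collision at t=5/6: particles 0 and 1 swap velocities; positions: p0=10/3 p1=10/3 p2=59/6 p3=27/2; velocities now: v0=-2 v1=4 v2=1 v3=-3
Collision at t=7/4: particles 2 and 3 swap velocities; positions: p0=3/2 p1=7 p2=43/4 p3=43/4; velocities now: v0=-2 v1=4 v2=-3 v3=1
Collision at t=16/7: particles 1 and 2 swap velocities; positions: p0=3/7 p1=64/7 p2=64/7 p3=79/7; velocities now: v0=-2 v1=-3 v2=4 v3=1
Collision at t=3: particles 2 and 3 swap velocities; positions: p0=-1 p1=7 p2=12 p3=12; velocities now: v0=-2 v1=-3 v2=1 v3=4
Collision at t=11: particles 0 and 1 swap velocities; positions: p0=-17 p1=-17 p2=20 p3=44; velocities now: v0=-3 v1=-2 v2=1 v3=4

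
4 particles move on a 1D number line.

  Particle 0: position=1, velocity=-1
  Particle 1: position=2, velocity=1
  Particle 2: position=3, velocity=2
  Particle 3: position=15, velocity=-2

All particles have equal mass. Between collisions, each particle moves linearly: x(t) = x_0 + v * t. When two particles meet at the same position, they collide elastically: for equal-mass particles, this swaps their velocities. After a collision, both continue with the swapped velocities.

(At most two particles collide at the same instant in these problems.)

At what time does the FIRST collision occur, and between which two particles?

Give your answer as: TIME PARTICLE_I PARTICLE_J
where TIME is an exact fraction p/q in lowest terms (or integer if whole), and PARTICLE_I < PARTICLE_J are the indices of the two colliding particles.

Answer: 3 2 3

Derivation:
Pair (0,1): pos 1,2 vel -1,1 -> not approaching (rel speed -2 <= 0)
Pair (1,2): pos 2,3 vel 1,2 -> not approaching (rel speed -1 <= 0)
Pair (2,3): pos 3,15 vel 2,-2 -> gap=12, closing at 4/unit, collide at t=3
Earliest collision: t=3 between 2 and 3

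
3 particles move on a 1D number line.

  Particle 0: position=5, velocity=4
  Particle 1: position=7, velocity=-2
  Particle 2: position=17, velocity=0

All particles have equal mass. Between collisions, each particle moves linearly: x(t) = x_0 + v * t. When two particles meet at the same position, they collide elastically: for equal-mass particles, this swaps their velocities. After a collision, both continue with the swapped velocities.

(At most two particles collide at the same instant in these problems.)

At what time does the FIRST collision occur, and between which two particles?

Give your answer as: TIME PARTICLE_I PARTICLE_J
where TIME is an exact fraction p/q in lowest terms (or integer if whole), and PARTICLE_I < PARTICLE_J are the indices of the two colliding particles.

Pair (0,1): pos 5,7 vel 4,-2 -> gap=2, closing at 6/unit, collide at t=1/3
Pair (1,2): pos 7,17 vel -2,0 -> not approaching (rel speed -2 <= 0)
Earliest collision: t=1/3 between 0 and 1

Answer: 1/3 0 1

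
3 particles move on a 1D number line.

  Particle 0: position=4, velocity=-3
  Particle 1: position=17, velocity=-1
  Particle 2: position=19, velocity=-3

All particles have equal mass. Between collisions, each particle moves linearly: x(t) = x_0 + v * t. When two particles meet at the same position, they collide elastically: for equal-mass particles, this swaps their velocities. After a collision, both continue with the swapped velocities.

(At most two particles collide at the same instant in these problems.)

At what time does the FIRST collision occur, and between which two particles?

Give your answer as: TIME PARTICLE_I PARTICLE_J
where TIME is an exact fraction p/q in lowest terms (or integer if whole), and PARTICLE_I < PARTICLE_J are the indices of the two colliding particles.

Answer: 1 1 2

Derivation:
Pair (0,1): pos 4,17 vel -3,-1 -> not approaching (rel speed -2 <= 0)
Pair (1,2): pos 17,19 vel -1,-3 -> gap=2, closing at 2/unit, collide at t=1
Earliest collision: t=1 between 1 and 2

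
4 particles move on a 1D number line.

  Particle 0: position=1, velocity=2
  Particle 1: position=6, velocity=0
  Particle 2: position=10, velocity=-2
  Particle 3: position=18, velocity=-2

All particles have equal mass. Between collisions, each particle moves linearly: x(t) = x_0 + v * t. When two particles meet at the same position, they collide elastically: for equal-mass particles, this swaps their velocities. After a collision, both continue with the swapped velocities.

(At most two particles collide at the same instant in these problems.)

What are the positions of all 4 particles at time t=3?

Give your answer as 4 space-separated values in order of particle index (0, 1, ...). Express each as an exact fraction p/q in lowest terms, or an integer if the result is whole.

Collision at t=2: particles 1 and 2 swap velocities; positions: p0=5 p1=6 p2=6 p3=14; velocities now: v0=2 v1=-2 v2=0 v3=-2
Collision at t=9/4: particles 0 and 1 swap velocities; positions: p0=11/2 p1=11/2 p2=6 p3=27/2; velocities now: v0=-2 v1=2 v2=0 v3=-2
Collision at t=5/2: particles 1 and 2 swap velocities; positions: p0=5 p1=6 p2=6 p3=13; velocities now: v0=-2 v1=0 v2=2 v3=-2
Advance to t=3 (no further collisions before then); velocities: v0=-2 v1=0 v2=2 v3=-2; positions = 4 6 7 12

Answer: 4 6 7 12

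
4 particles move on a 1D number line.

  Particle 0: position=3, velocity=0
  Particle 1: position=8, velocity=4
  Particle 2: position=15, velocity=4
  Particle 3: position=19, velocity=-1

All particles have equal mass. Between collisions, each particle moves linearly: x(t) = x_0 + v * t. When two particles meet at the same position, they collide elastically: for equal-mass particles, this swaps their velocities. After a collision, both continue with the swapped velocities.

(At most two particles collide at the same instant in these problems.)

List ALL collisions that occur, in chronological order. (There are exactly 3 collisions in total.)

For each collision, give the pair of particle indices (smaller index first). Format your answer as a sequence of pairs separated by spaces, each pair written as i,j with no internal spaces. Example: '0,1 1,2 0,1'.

Collision at t=4/5: particles 2 and 3 swap velocities; positions: p0=3 p1=56/5 p2=91/5 p3=91/5; velocities now: v0=0 v1=4 v2=-1 v3=4
Collision at t=11/5: particles 1 and 2 swap velocities; positions: p0=3 p1=84/5 p2=84/5 p3=119/5; velocities now: v0=0 v1=-1 v2=4 v3=4
Collision at t=16: particles 0 and 1 swap velocities; positions: p0=3 p1=3 p2=72 p3=79; velocities now: v0=-1 v1=0 v2=4 v3=4

Answer: 2,3 1,2 0,1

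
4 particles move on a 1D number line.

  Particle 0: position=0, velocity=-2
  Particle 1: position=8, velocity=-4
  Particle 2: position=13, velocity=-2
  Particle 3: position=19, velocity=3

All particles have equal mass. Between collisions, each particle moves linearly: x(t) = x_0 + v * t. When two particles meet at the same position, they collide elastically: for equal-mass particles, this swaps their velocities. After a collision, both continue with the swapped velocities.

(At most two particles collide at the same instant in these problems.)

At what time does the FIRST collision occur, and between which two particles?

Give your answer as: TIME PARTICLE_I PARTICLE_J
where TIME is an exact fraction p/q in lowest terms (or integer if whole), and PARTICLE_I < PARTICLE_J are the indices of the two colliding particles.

Pair (0,1): pos 0,8 vel -2,-4 -> gap=8, closing at 2/unit, collide at t=4
Pair (1,2): pos 8,13 vel -4,-2 -> not approaching (rel speed -2 <= 0)
Pair (2,3): pos 13,19 vel -2,3 -> not approaching (rel speed -5 <= 0)
Earliest collision: t=4 between 0 and 1

Answer: 4 0 1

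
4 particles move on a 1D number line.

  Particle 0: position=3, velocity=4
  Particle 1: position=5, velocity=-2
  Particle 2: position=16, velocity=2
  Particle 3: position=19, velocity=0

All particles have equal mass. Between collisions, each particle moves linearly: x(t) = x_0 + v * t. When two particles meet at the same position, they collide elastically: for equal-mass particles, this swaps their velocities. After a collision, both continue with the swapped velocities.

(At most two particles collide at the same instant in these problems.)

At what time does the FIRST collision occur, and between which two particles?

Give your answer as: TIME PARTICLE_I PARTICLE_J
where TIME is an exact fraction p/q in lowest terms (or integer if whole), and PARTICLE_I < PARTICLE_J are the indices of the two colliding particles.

Answer: 1/3 0 1

Derivation:
Pair (0,1): pos 3,5 vel 4,-2 -> gap=2, closing at 6/unit, collide at t=1/3
Pair (1,2): pos 5,16 vel -2,2 -> not approaching (rel speed -4 <= 0)
Pair (2,3): pos 16,19 vel 2,0 -> gap=3, closing at 2/unit, collide at t=3/2
Earliest collision: t=1/3 between 0 and 1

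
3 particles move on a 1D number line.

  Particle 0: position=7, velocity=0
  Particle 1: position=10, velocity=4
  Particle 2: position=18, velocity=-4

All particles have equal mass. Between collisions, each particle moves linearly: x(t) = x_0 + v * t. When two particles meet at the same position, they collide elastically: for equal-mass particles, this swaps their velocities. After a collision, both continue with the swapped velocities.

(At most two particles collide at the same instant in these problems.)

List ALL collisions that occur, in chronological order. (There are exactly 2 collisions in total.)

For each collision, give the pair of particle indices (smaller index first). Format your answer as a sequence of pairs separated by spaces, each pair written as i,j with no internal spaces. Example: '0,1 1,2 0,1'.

Collision at t=1: particles 1 and 2 swap velocities; positions: p0=7 p1=14 p2=14; velocities now: v0=0 v1=-4 v2=4
Collision at t=11/4: particles 0 and 1 swap velocities; positions: p0=7 p1=7 p2=21; velocities now: v0=-4 v1=0 v2=4

Answer: 1,2 0,1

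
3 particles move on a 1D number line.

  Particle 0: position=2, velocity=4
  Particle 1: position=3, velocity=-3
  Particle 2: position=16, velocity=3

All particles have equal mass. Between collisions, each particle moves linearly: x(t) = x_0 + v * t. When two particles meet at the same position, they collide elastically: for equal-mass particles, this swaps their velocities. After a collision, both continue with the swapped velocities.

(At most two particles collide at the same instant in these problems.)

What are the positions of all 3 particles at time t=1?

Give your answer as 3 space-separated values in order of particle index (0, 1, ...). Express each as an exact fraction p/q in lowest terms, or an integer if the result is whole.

Answer: 0 6 19

Derivation:
Collision at t=1/7: particles 0 and 1 swap velocities; positions: p0=18/7 p1=18/7 p2=115/7; velocities now: v0=-3 v1=4 v2=3
Advance to t=1 (no further collisions before then); velocities: v0=-3 v1=4 v2=3; positions = 0 6 19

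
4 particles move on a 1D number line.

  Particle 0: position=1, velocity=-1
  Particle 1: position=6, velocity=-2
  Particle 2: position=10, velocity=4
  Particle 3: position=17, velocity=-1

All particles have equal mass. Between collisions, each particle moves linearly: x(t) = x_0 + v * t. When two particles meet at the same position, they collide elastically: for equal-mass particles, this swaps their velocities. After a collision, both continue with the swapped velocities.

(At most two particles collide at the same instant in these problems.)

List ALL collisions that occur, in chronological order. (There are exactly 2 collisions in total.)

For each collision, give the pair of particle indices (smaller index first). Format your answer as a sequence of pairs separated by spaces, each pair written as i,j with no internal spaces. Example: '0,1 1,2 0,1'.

Answer: 2,3 0,1

Derivation:
Collision at t=7/5: particles 2 and 3 swap velocities; positions: p0=-2/5 p1=16/5 p2=78/5 p3=78/5; velocities now: v0=-1 v1=-2 v2=-1 v3=4
Collision at t=5: particles 0 and 1 swap velocities; positions: p0=-4 p1=-4 p2=12 p3=30; velocities now: v0=-2 v1=-1 v2=-1 v3=4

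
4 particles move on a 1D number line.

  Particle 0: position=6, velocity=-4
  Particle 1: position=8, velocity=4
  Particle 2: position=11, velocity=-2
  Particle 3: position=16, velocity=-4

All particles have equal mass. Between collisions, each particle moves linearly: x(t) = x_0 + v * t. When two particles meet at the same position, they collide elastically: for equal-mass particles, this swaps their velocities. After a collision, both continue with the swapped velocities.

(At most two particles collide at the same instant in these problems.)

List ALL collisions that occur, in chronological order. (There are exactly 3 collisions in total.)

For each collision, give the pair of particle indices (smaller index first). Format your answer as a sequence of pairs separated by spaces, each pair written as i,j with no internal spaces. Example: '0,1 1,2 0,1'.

Answer: 1,2 2,3 1,2

Derivation:
Collision at t=1/2: particles 1 and 2 swap velocities; positions: p0=4 p1=10 p2=10 p3=14; velocities now: v0=-4 v1=-2 v2=4 v3=-4
Collision at t=1: particles 2 and 3 swap velocities; positions: p0=2 p1=9 p2=12 p3=12; velocities now: v0=-4 v1=-2 v2=-4 v3=4
Collision at t=5/2: particles 1 and 2 swap velocities; positions: p0=-4 p1=6 p2=6 p3=18; velocities now: v0=-4 v1=-4 v2=-2 v3=4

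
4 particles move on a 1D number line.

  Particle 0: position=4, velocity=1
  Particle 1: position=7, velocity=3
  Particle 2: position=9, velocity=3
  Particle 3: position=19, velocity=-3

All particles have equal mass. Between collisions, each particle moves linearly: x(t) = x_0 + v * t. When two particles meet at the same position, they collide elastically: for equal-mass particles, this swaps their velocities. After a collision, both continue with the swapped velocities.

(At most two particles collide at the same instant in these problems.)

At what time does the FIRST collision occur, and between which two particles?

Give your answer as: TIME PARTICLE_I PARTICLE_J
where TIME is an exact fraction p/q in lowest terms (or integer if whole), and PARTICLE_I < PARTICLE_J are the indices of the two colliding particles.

Answer: 5/3 2 3

Derivation:
Pair (0,1): pos 4,7 vel 1,3 -> not approaching (rel speed -2 <= 0)
Pair (1,2): pos 7,9 vel 3,3 -> not approaching (rel speed 0 <= 0)
Pair (2,3): pos 9,19 vel 3,-3 -> gap=10, closing at 6/unit, collide at t=5/3
Earliest collision: t=5/3 between 2 and 3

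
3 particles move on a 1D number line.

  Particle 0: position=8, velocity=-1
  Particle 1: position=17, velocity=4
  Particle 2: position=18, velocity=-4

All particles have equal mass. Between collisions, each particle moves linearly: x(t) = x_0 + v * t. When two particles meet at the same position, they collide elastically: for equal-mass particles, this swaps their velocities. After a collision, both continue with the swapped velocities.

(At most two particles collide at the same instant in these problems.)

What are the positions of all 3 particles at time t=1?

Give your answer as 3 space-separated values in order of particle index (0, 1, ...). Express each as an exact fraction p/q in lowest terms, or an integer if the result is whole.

Collision at t=1/8: particles 1 and 2 swap velocities; positions: p0=63/8 p1=35/2 p2=35/2; velocities now: v0=-1 v1=-4 v2=4
Advance to t=1 (no further collisions before then); velocities: v0=-1 v1=-4 v2=4; positions = 7 14 21

Answer: 7 14 21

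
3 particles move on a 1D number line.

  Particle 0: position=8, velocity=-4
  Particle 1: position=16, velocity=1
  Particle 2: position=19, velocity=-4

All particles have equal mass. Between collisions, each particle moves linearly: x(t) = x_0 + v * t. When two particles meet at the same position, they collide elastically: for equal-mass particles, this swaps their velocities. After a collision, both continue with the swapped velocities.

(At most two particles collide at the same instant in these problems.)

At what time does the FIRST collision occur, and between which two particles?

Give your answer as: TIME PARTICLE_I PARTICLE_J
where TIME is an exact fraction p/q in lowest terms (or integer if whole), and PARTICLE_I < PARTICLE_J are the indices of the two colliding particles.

Pair (0,1): pos 8,16 vel -4,1 -> not approaching (rel speed -5 <= 0)
Pair (1,2): pos 16,19 vel 1,-4 -> gap=3, closing at 5/unit, collide at t=3/5
Earliest collision: t=3/5 between 1 and 2

Answer: 3/5 1 2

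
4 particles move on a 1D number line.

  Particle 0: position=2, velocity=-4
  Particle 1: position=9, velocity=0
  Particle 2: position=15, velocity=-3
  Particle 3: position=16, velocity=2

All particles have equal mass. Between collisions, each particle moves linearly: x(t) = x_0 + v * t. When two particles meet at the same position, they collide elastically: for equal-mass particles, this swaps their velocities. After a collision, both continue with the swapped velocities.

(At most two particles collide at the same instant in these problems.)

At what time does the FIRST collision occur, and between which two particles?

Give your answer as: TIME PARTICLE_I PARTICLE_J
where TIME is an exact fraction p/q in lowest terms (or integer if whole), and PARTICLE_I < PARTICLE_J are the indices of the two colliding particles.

Answer: 2 1 2

Derivation:
Pair (0,1): pos 2,9 vel -4,0 -> not approaching (rel speed -4 <= 0)
Pair (1,2): pos 9,15 vel 0,-3 -> gap=6, closing at 3/unit, collide at t=2
Pair (2,3): pos 15,16 vel -3,2 -> not approaching (rel speed -5 <= 0)
Earliest collision: t=2 between 1 and 2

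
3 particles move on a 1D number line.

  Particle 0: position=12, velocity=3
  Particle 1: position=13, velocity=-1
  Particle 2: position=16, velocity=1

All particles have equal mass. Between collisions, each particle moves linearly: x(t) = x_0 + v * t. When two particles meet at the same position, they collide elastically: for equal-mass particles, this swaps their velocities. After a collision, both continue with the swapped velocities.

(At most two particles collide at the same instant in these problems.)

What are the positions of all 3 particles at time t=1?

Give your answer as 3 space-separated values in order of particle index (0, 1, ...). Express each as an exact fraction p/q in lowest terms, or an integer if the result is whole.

Answer: 12 15 17

Derivation:
Collision at t=1/4: particles 0 and 1 swap velocities; positions: p0=51/4 p1=51/4 p2=65/4; velocities now: v0=-1 v1=3 v2=1
Advance to t=1 (no further collisions before then); velocities: v0=-1 v1=3 v2=1; positions = 12 15 17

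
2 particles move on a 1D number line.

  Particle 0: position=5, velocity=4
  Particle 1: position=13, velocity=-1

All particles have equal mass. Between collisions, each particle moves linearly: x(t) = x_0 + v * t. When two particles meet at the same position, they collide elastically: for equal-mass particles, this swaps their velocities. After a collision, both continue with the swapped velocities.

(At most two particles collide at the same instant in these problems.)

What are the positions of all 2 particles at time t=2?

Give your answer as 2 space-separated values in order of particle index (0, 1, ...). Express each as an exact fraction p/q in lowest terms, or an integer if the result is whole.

Collision at t=8/5: particles 0 and 1 swap velocities; positions: p0=57/5 p1=57/5; velocities now: v0=-1 v1=4
Advance to t=2 (no further collisions before then); velocities: v0=-1 v1=4; positions = 11 13

Answer: 11 13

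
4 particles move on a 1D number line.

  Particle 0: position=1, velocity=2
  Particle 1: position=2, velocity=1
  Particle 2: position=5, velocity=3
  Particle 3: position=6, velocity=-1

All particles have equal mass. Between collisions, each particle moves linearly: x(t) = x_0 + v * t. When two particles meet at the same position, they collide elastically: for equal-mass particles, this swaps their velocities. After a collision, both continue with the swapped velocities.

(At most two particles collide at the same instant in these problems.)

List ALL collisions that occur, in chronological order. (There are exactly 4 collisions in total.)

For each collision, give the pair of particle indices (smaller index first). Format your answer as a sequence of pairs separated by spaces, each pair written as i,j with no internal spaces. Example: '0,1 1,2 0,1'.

Collision at t=1/4: particles 2 and 3 swap velocities; positions: p0=3/2 p1=9/4 p2=23/4 p3=23/4; velocities now: v0=2 v1=1 v2=-1 v3=3
Collision at t=1: particles 0 and 1 swap velocities; positions: p0=3 p1=3 p2=5 p3=8; velocities now: v0=1 v1=2 v2=-1 v3=3
Collision at t=5/3: particles 1 and 2 swap velocities; positions: p0=11/3 p1=13/3 p2=13/3 p3=10; velocities now: v0=1 v1=-1 v2=2 v3=3
Collision at t=2: particles 0 and 1 swap velocities; positions: p0=4 p1=4 p2=5 p3=11; velocities now: v0=-1 v1=1 v2=2 v3=3

Answer: 2,3 0,1 1,2 0,1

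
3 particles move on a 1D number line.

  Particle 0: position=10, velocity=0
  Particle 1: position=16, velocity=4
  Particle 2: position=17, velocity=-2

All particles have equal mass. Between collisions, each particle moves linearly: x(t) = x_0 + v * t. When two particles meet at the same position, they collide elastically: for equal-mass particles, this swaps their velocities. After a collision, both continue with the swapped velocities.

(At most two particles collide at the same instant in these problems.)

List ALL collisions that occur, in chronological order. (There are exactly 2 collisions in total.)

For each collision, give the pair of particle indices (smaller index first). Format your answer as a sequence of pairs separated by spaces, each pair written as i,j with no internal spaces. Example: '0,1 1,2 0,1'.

Collision at t=1/6: particles 1 and 2 swap velocities; positions: p0=10 p1=50/3 p2=50/3; velocities now: v0=0 v1=-2 v2=4
Collision at t=7/2: particles 0 and 1 swap velocities; positions: p0=10 p1=10 p2=30; velocities now: v0=-2 v1=0 v2=4

Answer: 1,2 0,1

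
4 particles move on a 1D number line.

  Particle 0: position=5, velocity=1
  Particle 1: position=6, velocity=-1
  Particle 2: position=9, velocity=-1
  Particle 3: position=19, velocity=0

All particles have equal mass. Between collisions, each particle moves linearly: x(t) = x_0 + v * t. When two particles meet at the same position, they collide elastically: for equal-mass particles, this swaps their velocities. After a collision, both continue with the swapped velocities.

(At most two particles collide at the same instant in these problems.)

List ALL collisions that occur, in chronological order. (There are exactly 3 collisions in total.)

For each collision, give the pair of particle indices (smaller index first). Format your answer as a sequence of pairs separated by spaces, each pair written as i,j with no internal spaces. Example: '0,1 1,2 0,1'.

Answer: 0,1 1,2 2,3

Derivation:
Collision at t=1/2: particles 0 and 1 swap velocities; positions: p0=11/2 p1=11/2 p2=17/2 p3=19; velocities now: v0=-1 v1=1 v2=-1 v3=0
Collision at t=2: particles 1 and 2 swap velocities; positions: p0=4 p1=7 p2=7 p3=19; velocities now: v0=-1 v1=-1 v2=1 v3=0
Collision at t=14: particles 2 and 3 swap velocities; positions: p0=-8 p1=-5 p2=19 p3=19; velocities now: v0=-1 v1=-1 v2=0 v3=1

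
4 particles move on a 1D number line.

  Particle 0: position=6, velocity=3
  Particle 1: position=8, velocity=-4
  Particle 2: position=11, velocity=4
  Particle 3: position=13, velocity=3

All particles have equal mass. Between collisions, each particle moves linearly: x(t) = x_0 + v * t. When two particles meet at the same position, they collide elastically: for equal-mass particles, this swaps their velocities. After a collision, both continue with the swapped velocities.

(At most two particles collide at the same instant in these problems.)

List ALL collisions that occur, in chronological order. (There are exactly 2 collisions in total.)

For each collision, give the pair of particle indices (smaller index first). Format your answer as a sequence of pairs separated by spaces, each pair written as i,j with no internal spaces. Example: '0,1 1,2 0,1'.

Collision at t=2/7: particles 0 and 1 swap velocities; positions: p0=48/7 p1=48/7 p2=85/7 p3=97/7; velocities now: v0=-4 v1=3 v2=4 v3=3
Collision at t=2: particles 2 and 3 swap velocities; positions: p0=0 p1=12 p2=19 p3=19; velocities now: v0=-4 v1=3 v2=3 v3=4

Answer: 0,1 2,3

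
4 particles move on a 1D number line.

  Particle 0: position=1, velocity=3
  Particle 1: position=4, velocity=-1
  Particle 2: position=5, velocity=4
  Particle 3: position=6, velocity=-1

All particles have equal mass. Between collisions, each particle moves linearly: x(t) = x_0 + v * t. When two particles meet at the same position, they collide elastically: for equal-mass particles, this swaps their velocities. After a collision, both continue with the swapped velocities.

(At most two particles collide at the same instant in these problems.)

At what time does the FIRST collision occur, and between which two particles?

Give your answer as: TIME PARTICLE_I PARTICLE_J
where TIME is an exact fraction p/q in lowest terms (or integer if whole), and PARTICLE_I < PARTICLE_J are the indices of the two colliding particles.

Pair (0,1): pos 1,4 vel 3,-1 -> gap=3, closing at 4/unit, collide at t=3/4
Pair (1,2): pos 4,5 vel -1,4 -> not approaching (rel speed -5 <= 0)
Pair (2,3): pos 5,6 vel 4,-1 -> gap=1, closing at 5/unit, collide at t=1/5
Earliest collision: t=1/5 between 2 and 3

Answer: 1/5 2 3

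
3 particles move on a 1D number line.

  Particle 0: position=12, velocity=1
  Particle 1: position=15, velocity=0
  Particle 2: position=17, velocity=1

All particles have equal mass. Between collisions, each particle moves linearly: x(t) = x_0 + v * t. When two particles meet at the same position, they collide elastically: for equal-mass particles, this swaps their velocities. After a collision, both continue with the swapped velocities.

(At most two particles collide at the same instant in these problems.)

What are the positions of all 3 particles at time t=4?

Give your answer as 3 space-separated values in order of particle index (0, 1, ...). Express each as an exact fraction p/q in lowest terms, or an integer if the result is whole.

Collision at t=3: particles 0 and 1 swap velocities; positions: p0=15 p1=15 p2=20; velocities now: v0=0 v1=1 v2=1
Advance to t=4 (no further collisions before then); velocities: v0=0 v1=1 v2=1; positions = 15 16 21

Answer: 15 16 21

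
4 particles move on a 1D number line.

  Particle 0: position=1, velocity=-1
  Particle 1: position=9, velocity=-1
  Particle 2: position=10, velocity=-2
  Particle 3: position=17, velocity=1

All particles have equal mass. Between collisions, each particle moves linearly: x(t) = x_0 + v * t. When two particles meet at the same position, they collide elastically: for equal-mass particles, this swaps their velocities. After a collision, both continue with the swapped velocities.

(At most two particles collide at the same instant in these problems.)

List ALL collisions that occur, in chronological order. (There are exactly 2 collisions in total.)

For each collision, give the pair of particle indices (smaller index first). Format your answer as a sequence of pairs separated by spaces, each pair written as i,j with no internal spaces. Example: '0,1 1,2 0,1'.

Answer: 1,2 0,1

Derivation:
Collision at t=1: particles 1 and 2 swap velocities; positions: p0=0 p1=8 p2=8 p3=18; velocities now: v0=-1 v1=-2 v2=-1 v3=1
Collision at t=9: particles 0 and 1 swap velocities; positions: p0=-8 p1=-8 p2=0 p3=26; velocities now: v0=-2 v1=-1 v2=-1 v3=1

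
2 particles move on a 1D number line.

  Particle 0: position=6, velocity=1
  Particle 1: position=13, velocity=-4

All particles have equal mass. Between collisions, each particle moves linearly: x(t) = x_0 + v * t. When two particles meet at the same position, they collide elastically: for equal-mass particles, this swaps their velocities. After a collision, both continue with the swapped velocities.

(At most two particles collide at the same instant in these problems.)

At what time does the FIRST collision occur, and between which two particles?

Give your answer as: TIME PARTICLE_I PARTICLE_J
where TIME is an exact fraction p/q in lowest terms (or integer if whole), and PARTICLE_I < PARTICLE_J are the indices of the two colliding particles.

Pair (0,1): pos 6,13 vel 1,-4 -> gap=7, closing at 5/unit, collide at t=7/5
Earliest collision: t=7/5 between 0 and 1

Answer: 7/5 0 1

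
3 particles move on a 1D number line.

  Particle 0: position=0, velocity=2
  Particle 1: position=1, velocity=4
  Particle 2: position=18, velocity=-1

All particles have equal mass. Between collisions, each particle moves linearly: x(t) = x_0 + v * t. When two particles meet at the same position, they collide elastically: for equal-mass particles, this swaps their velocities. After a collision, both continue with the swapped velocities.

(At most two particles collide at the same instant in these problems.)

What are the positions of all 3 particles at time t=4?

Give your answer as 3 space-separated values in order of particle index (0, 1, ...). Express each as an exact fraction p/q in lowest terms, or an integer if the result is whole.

Collision at t=17/5: particles 1 and 2 swap velocities; positions: p0=34/5 p1=73/5 p2=73/5; velocities now: v0=2 v1=-1 v2=4
Advance to t=4 (no further collisions before then); velocities: v0=2 v1=-1 v2=4; positions = 8 14 17

Answer: 8 14 17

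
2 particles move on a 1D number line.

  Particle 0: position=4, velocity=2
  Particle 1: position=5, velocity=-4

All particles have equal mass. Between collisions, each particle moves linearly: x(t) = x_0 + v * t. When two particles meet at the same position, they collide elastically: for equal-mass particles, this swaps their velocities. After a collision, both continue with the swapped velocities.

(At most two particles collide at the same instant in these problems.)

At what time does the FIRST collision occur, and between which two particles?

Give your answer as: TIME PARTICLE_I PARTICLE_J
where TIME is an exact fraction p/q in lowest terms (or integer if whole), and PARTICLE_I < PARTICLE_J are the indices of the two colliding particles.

Pair (0,1): pos 4,5 vel 2,-4 -> gap=1, closing at 6/unit, collide at t=1/6
Earliest collision: t=1/6 between 0 and 1

Answer: 1/6 0 1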